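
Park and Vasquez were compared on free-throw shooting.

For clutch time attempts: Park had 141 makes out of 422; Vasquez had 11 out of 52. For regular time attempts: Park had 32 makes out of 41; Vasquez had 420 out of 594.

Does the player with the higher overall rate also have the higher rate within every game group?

Clutch time: Park 141/422 = 33.4%, Vasquez 11/52 = 21.2% → Park
Regular time: Park 32/41 = 78.0%, Vasquez 420/594 = 70.7% → Park
Overall: Park 173/463 = 37.4%, Vasquez 431/646 = 66.7% → Vasquez
Park wins each game group but Vasquez wins overall — the comparison reverses. Park's attempts skew toward clutch time, which has a lower base rate.

No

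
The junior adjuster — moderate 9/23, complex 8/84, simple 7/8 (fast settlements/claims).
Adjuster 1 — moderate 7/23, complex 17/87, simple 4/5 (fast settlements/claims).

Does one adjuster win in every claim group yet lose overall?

No

Moderate: the junior adjuster 9/23 = 39.1%, Adjuster 1 7/23 = 30.4% → the junior adjuster
Complex: the junior adjuster 8/84 = 9.5%, Adjuster 1 17/87 = 19.5% → Adjuster 1
Simple: the junior adjuster 7/8 = 87.5%, Adjuster 1 4/5 = 80.0% → the junior adjuster
Overall: the junior adjuster 24/115 = 20.9%, Adjuster 1 28/115 = 24.3% → Adjuster 1
Neither sweeps: the junior adjuster wins 2 of 3 groups, Adjuster 1 wins 1. Adjuster 1 wins overall but not every group — no Simpson reversal.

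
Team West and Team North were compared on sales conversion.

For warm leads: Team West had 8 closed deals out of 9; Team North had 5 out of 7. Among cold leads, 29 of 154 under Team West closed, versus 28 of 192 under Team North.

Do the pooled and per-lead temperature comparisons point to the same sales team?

Warm: Team West 8/9 = 88.9%, Team North 5/7 = 71.4% → Team West
Cold: Team West 29/154 = 18.8%, Team North 28/192 = 14.6% → Team West
Overall: Team West 37/163 = 22.7%, Team North 33/199 = 16.6% → Team West
Team West wins overall and in every lead group — no reversal.

Yes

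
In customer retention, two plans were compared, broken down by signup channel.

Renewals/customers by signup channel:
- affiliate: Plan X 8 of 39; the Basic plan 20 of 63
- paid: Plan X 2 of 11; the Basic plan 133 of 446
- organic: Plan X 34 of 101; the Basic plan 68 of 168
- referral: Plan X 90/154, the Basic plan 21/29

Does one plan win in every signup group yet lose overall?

Yes

Affiliate: Plan X 8/39 = 20.5%, the Basic plan 20/63 = 31.7% → the Basic plan
Paid: Plan X 2/11 = 18.2%, the Basic plan 133/446 = 29.8% → the Basic plan
Organic: Plan X 34/101 = 33.7%, the Basic plan 68/168 = 40.5% → the Basic plan
Referral: Plan X 90/154 = 58.4%, the Basic plan 21/29 = 72.4% → the Basic plan
Overall: Plan X 134/305 = 43.9%, the Basic plan 242/706 = 34.3% → Plan X
The Basic plan wins each signup group but Plan X wins overall — the comparison reverses. The Basic plan's customers skew toward paid, which has a lower base rate.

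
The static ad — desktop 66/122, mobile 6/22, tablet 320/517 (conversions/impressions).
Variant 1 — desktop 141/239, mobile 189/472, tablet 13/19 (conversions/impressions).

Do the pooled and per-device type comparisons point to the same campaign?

No

Desktop: the static ad 66/122 = 54.1%, Variant 1 141/239 = 59.0% → Variant 1
Mobile: the static ad 6/22 = 27.3%, Variant 1 189/472 = 40.0% → Variant 1
Tablet: the static ad 320/517 = 61.9%, Variant 1 13/19 = 68.4% → Variant 1
Overall: the static ad 392/661 = 59.3%, Variant 1 343/730 = 47.0% → the static ad
Variant 1 wins each device group but the static ad wins overall — the comparison reverses. Variant 1's impressions skew toward mobile, which has a lower base rate.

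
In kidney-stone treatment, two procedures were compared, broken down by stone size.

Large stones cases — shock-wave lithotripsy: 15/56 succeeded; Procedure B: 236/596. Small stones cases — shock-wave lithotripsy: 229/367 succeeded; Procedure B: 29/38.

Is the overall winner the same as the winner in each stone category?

Large stones: shock-wave lithotripsy 15/56 = 26.8%, Procedure B 236/596 = 39.6% → Procedure B
Small stones: shock-wave lithotripsy 229/367 = 62.4%, Procedure B 29/38 = 76.3% → Procedure B
Overall: shock-wave lithotripsy 244/423 = 57.7%, Procedure B 265/634 = 41.8% → shock-wave lithotripsy
Procedure B wins each stone group but shock-wave lithotripsy wins overall — the comparison reverses. Procedure B's cases skew toward large stones, which has a lower base rate.

No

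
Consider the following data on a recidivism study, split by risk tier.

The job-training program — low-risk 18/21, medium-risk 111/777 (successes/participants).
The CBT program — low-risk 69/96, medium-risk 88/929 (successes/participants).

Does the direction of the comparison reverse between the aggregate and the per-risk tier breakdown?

No

Low-risk: the job-training program 18/21 = 85.7%, the CBT program 69/96 = 71.9% → the job-training program
Medium-risk: the job-training program 111/777 = 14.3%, the CBT program 88/929 = 9.5% → the job-training program
Overall: the job-training program 129/798 = 16.2%, the CBT program 157/1025 = 15.3% → the job-training program
The job-training program wins overall and in every risk group — no reversal.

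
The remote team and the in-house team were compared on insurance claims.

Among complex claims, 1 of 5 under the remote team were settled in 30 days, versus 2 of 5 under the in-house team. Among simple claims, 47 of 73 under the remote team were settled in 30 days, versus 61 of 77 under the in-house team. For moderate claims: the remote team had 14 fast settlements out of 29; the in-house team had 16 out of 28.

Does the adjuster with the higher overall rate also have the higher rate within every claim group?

Complex: the remote team 1/5 = 20.0%, the in-house team 2/5 = 40.0% → the in-house team
Simple: the remote team 47/73 = 64.4%, the in-house team 61/77 = 79.2% → the in-house team
Moderate: the remote team 14/29 = 48.3%, the in-house team 16/28 = 57.1% → the in-house team
Overall: the remote team 62/107 = 57.9%, the in-house team 79/110 = 71.8% → the in-house team
The in-house team wins overall and in every claim group — no reversal.

Yes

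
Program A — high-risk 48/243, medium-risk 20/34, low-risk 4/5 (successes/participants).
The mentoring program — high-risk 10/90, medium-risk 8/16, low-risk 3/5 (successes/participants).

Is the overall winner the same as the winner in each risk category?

High-risk: Program A 48/243 = 19.8%, the mentoring program 10/90 = 11.1% → Program A
Medium-risk: Program A 20/34 = 58.8%, the mentoring program 8/16 = 50.0% → Program A
Low-risk: Program A 4/5 = 80.0%, the mentoring program 3/5 = 60.0% → Program A
Overall: Program A 72/282 = 25.5%, the mentoring program 21/111 = 18.9% → Program A
Program A wins overall and in every risk group — no reversal.

Yes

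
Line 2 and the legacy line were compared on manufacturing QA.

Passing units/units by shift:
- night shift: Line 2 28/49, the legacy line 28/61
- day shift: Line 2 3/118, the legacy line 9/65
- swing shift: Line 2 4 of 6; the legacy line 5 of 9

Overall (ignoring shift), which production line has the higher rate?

Night shift: Line 2 28/49 = 57.1%, the legacy line 28/61 = 45.9% → Line 2
Day shift: Line 2 3/118 = 2.5%, the legacy line 9/65 = 13.8% → the legacy line
Swing shift: Line 2 4/6 = 66.7%, the legacy line 5/9 = 55.6% → Line 2
Overall: Line 2 35/173 = 20.2%, the legacy line 42/135 = 31.1% → the legacy line
(Neither sweeps every shift group, but the legacy line has the higher pooled rate.)

the legacy line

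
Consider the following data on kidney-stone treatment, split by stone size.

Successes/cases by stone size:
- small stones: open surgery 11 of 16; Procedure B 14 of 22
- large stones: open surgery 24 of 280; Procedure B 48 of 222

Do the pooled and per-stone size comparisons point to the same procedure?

No

Small stones: open surgery 11/16 = 68.8%, Procedure B 14/22 = 63.6% → open surgery
Large stones: open surgery 24/280 = 8.6%, Procedure B 48/222 = 21.6% → Procedure B
Overall: open surgery 35/296 = 11.8%, Procedure B 62/244 = 25.4% → Procedure B
Neither sweeps: open surgery wins 1 of 2 groups, Procedure B wins 1. Procedure B wins overall but not every group — no Simpson reversal.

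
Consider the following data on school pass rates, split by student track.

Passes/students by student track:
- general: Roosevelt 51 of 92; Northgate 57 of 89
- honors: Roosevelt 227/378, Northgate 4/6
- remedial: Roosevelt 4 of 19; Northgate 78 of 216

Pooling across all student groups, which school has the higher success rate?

General: Roosevelt 51/92 = 55.4%, Northgate 57/89 = 64.0% → Northgate
Honors: Roosevelt 227/378 = 60.1%, Northgate 4/6 = 66.7% → Northgate
Remedial: Roosevelt 4/19 = 21.1%, Northgate 78/216 = 36.1% → Northgate
Overall: Roosevelt 282/489 = 57.7%, Northgate 139/311 = 44.7% → Roosevelt
(Northgate wins every student group but Roosevelt wins overall — Northgate's students skew toward the low-rate remedial group.)

Roosevelt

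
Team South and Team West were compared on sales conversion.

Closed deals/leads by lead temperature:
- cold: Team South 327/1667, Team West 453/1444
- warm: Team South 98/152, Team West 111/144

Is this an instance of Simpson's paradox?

Cold: Team South 327/1667 = 19.6%, Team West 453/1444 = 31.4% → Team West
Warm: Team South 98/152 = 64.5%, Team West 111/144 = 77.1% → Team West
Overall: Team South 425/1819 = 23.4%, Team West 564/1588 = 35.5% → Team West
Team West wins overall and in every lead group — no reversal.

No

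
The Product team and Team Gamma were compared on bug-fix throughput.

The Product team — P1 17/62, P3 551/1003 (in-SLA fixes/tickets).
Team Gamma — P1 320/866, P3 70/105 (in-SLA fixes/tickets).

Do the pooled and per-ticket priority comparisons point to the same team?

P1: the Product team 17/62 = 27.4%, Team Gamma 320/866 = 37.0% → Team Gamma
P3: the Product team 551/1003 = 54.9%, Team Gamma 70/105 = 66.7% → Team Gamma
Overall: the Product team 568/1065 = 53.3%, Team Gamma 390/971 = 40.2% → the Product team
Team Gamma wins each ticket group but the Product team wins overall — the comparison reverses. Team Gamma's tickets skew toward P1, which has a lower base rate.

No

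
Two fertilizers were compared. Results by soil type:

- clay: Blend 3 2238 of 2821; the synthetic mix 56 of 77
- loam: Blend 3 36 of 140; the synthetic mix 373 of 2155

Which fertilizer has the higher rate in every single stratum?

Blend 3

Clay: Blend 3 2238/2821 = 79.3%, the synthetic mix 56/77 = 72.7% → Blend 3
Loam: Blend 3 36/140 = 25.7%, the synthetic mix 373/2155 = 17.3% → Blend 3
Blend 3 has the higher rate in both groups.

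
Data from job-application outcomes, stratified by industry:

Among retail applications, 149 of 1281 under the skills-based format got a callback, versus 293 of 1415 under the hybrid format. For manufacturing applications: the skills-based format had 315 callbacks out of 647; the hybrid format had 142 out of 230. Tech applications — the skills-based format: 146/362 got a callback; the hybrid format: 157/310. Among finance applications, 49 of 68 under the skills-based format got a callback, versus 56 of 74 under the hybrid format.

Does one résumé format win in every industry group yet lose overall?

Retail: the skills-based format 149/1281 = 11.6%, the hybrid format 293/1415 = 20.7% → the hybrid format
Manufacturing: the skills-based format 315/647 = 48.7%, the hybrid format 142/230 = 61.7% → the hybrid format
Tech: the skills-based format 146/362 = 40.3%, the hybrid format 157/310 = 50.6% → the hybrid format
Finance: the skills-based format 49/68 = 72.1%, the hybrid format 56/74 = 75.7% → the hybrid format
Overall: the skills-based format 659/2358 = 27.9%, the hybrid format 648/2029 = 31.9% → the hybrid format
The hybrid format wins overall and in every industry group — no reversal.

No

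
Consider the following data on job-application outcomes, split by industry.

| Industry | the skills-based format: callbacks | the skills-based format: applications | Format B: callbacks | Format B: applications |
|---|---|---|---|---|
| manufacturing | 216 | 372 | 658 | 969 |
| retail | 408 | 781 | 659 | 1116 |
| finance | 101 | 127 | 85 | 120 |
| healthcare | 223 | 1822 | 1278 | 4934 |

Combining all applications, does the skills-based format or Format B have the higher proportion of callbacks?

Manufacturing: the skills-based format 216/372 = 58.1%, Format B 658/969 = 67.9% → Format B
Retail: the skills-based format 408/781 = 52.2%, Format B 659/1116 = 59.1% → Format B
Finance: the skills-based format 101/127 = 79.5%, Format B 85/120 = 70.8% → the skills-based format
Healthcare: the skills-based format 223/1822 = 12.2%, Format B 1278/4934 = 25.9% → Format B
Overall: the skills-based format 948/3102 = 30.6%, Format B 2680/7139 = 37.5% → Format B
(Neither sweeps every industry group, but Format B has the higher pooled rate.)

Format B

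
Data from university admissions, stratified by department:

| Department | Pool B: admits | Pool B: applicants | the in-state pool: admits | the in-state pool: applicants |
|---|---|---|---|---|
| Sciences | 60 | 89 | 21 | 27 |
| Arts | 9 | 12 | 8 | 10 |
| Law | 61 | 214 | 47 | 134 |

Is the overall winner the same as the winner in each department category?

Sciences: Pool B 60/89 = 67.4%, the in-state pool 21/27 = 77.8% → the in-state pool
Arts: Pool B 9/12 = 75.0%, the in-state pool 8/10 = 80.0% → the in-state pool
Law: Pool B 61/214 = 28.5%, the in-state pool 47/134 = 35.1% → the in-state pool
Overall: Pool B 130/315 = 41.3%, the in-state pool 76/171 = 44.4% → the in-state pool
The in-state pool wins overall and in every department group — no reversal.

Yes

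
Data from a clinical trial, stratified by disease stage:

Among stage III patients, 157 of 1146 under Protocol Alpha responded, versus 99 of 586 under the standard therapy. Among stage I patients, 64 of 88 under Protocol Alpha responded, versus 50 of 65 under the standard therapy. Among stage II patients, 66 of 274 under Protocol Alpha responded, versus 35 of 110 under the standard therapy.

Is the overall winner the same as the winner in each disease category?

Yes

Stage III: Protocol Alpha 157/1146 = 13.7%, the standard therapy 99/586 = 16.9% → the standard therapy
Stage I: Protocol Alpha 64/88 = 72.7%, the standard therapy 50/65 = 76.9% → the standard therapy
Stage II: Protocol Alpha 66/274 = 24.1%, the standard therapy 35/110 = 31.8% → the standard therapy
Overall: Protocol Alpha 287/1508 = 19.0%, the standard therapy 184/761 = 24.2% → the standard therapy
The standard therapy wins overall and in every disease group — no reversal.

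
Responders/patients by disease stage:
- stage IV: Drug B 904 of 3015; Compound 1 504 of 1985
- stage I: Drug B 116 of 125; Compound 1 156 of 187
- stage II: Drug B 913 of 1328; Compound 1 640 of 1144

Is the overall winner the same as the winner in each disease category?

Yes

Stage IV: Drug B 904/3015 = 30.0%, Compound 1 504/1985 = 25.4% → Drug B
Stage I: Drug B 116/125 = 92.8%, Compound 1 156/187 = 83.4% → Drug B
Stage II: Drug B 913/1328 = 68.8%, Compound 1 640/1144 = 55.9% → Drug B
Overall: Drug B 1933/4468 = 43.3%, Compound 1 1300/3316 = 39.2% → Drug B
Drug B wins overall and in every disease group — no reversal.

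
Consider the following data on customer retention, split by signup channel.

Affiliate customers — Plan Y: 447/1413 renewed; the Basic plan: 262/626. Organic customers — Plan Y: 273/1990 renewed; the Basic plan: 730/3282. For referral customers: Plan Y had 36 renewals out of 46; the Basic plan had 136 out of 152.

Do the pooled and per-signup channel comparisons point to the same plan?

Affiliate: Plan Y 447/1413 = 31.6%, the Basic plan 262/626 = 41.9% → the Basic plan
Organic: Plan Y 273/1990 = 13.7%, the Basic plan 730/3282 = 22.2% → the Basic plan
Referral: Plan Y 36/46 = 78.3%, the Basic plan 136/152 = 89.5% → the Basic plan
Overall: Plan Y 756/3449 = 21.9%, the Basic plan 1128/4060 = 27.8% → the Basic plan
The Basic plan wins overall and in every signup group — no reversal.

Yes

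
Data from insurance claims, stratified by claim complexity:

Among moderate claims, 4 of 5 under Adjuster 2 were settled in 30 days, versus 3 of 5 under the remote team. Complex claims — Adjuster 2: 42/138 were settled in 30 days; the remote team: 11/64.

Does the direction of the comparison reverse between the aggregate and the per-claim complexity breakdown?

Moderate: Adjuster 2 4/5 = 80.0%, the remote team 3/5 = 60.0% → Adjuster 2
Complex: Adjuster 2 42/138 = 30.4%, the remote team 11/64 = 17.2% → Adjuster 2
Overall: Adjuster 2 46/143 = 32.2%, the remote team 14/69 = 20.3% → Adjuster 2
Adjuster 2 wins overall and in every claim group — no reversal.

No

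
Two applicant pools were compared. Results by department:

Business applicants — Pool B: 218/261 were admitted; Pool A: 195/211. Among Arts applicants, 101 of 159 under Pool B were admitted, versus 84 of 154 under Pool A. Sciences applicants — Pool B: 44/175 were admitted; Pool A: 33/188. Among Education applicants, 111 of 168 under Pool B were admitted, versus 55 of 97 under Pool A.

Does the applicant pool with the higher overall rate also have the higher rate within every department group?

Business: Pool B 218/261 = 83.5%, Pool A 195/211 = 92.4% → Pool A
Arts: Pool B 101/159 = 63.5%, Pool A 84/154 = 54.5% → Pool B
Sciences: Pool B 44/175 = 25.1%, Pool A 33/188 = 17.6% → Pool B
Education: Pool B 111/168 = 66.1%, Pool A 55/97 = 56.7% → Pool B
Overall: Pool B 474/763 = 62.1%, Pool A 367/650 = 56.5% → Pool B
Neither sweeps: Pool B wins 3 of 4 groups, Pool A wins 1. Pool B wins overall but not every group — no Simpson reversal.

No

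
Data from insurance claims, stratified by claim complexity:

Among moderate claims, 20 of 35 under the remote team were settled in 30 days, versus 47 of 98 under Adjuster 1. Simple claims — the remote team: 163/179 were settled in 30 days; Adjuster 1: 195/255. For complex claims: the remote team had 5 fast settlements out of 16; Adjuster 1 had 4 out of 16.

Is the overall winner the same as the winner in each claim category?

Yes

Moderate: the remote team 20/35 = 57.1%, Adjuster 1 47/98 = 48.0% → the remote team
Simple: the remote team 163/179 = 91.1%, Adjuster 1 195/255 = 76.5% → the remote team
Complex: the remote team 5/16 = 31.2%, Adjuster 1 4/16 = 25.0% → the remote team
Overall: the remote team 188/230 = 81.7%, Adjuster 1 246/369 = 66.7% → the remote team
The remote team wins overall and in every claim group — no reversal.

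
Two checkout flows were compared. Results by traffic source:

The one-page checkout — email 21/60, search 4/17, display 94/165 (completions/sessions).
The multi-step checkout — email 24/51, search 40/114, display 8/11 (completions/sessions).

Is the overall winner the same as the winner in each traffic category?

Email: the one-page checkout 21/60 = 35.0%, the multi-step checkout 24/51 = 47.1% → the multi-step checkout
Search: the one-page checkout 4/17 = 23.5%, the multi-step checkout 40/114 = 35.1% → the multi-step checkout
Display: the one-page checkout 94/165 = 57.0%, the multi-step checkout 8/11 = 72.7% → the multi-step checkout
Overall: the one-page checkout 119/242 = 49.2%, the multi-step checkout 72/176 = 40.9% → the one-page checkout
The multi-step checkout wins each traffic group but the one-page checkout wins overall — the comparison reverses. The multi-step checkout's sessions skew toward search, which has a lower base rate.

No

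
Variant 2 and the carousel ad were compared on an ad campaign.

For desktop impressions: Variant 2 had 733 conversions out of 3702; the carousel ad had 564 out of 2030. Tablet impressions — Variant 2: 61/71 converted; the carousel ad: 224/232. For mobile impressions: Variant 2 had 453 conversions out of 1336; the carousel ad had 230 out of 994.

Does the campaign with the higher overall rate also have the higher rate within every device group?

No

Desktop: Variant 2 733/3702 = 19.8%, the carousel ad 564/2030 = 27.8% → the carousel ad
Tablet: Variant 2 61/71 = 85.9%, the carousel ad 224/232 = 96.6% → the carousel ad
Mobile: Variant 2 453/1336 = 33.9%, the carousel ad 230/994 = 23.1% → Variant 2
Overall: Variant 2 1247/5109 = 24.4%, the carousel ad 1018/3256 = 31.3% → the carousel ad
Neither sweeps: Variant 2 wins 1 of 3 groups, the carousel ad wins 2. The carousel ad wins overall but not every group — no Simpson reversal.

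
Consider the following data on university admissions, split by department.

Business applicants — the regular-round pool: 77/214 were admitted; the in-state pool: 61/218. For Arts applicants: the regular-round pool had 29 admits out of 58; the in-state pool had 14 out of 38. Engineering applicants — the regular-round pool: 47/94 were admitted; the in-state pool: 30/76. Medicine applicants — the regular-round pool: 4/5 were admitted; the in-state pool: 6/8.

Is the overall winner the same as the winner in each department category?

Yes

Business: the regular-round pool 77/214 = 36.0%, the in-state pool 61/218 = 28.0% → the regular-round pool
Arts: the regular-round pool 29/58 = 50.0%, the in-state pool 14/38 = 36.8% → the regular-round pool
Engineering: the regular-round pool 47/94 = 50.0%, the in-state pool 30/76 = 39.5% → the regular-round pool
Medicine: the regular-round pool 4/5 = 80.0%, the in-state pool 6/8 = 75.0% → the regular-round pool
Overall: the regular-round pool 157/371 = 42.3%, the in-state pool 111/340 = 32.6% → the regular-round pool
The regular-round pool wins overall and in every department group — no reversal.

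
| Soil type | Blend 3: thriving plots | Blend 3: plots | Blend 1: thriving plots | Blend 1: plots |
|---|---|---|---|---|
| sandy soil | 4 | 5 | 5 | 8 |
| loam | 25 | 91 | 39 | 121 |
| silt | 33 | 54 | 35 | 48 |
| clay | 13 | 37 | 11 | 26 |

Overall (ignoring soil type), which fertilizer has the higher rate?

Sandy soil: Blend 3 4/5 = 80.0%, Blend 1 5/8 = 62.5% → Blend 3
Loam: Blend 3 25/91 = 27.5%, Blend 1 39/121 = 32.2% → Blend 1
Silt: Blend 3 33/54 = 61.1%, Blend 1 35/48 = 72.9% → Blend 1
Clay: Blend 3 13/37 = 35.1%, Blend 1 11/26 = 42.3% → Blend 1
Overall: Blend 3 75/187 = 40.1%, Blend 1 90/203 = 44.3% → Blend 1
(Neither sweeps every soil group, but Blend 1 has the higher pooled rate.)

Blend 1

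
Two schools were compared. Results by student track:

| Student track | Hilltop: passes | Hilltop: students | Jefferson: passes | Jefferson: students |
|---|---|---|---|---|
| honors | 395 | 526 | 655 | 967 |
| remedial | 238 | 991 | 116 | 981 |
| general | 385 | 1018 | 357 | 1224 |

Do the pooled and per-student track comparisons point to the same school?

Yes

Honors: Hilltop 395/526 = 75.1%, Jefferson 655/967 = 67.7% → Hilltop
Remedial: Hilltop 238/991 = 24.0%, Jefferson 116/981 = 11.8% → Hilltop
General: Hilltop 385/1018 = 37.8%, Jefferson 357/1224 = 29.2% → Hilltop
Overall: Hilltop 1018/2535 = 40.2%, Jefferson 1128/3172 = 35.6% → Hilltop
Hilltop wins overall and in every student group — no reversal.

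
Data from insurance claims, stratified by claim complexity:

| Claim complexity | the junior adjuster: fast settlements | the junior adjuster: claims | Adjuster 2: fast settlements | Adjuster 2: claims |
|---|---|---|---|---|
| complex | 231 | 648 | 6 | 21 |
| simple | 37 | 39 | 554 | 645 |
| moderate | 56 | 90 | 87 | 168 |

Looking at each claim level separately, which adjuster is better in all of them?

Complex: the junior adjuster 231/648 = 35.6%, Adjuster 2 6/21 = 28.6% → the junior adjuster
Simple: the junior adjuster 37/39 = 94.9%, Adjuster 2 554/645 = 85.9% → the junior adjuster
Moderate: the junior adjuster 56/90 = 62.2%, Adjuster 2 87/168 = 51.8% → the junior adjuster
The junior adjuster has the higher rate in all 3 groups.

the junior adjuster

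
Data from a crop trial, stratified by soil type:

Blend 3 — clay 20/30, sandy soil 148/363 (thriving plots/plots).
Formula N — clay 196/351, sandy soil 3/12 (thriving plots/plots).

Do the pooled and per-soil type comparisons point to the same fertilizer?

No

Clay: Blend 3 20/30 = 66.7%, Formula N 196/351 = 55.8% → Blend 3
Sandy soil: Blend 3 148/363 = 40.8%, Formula N 3/12 = 25.0% → Blend 3
Overall: Blend 3 168/393 = 42.7%, Formula N 199/363 = 54.8% → Formula N
Blend 3 wins each soil group but Formula N wins overall — the comparison reverses. Blend 3's plots skew toward sandy soil, which has a lower base rate.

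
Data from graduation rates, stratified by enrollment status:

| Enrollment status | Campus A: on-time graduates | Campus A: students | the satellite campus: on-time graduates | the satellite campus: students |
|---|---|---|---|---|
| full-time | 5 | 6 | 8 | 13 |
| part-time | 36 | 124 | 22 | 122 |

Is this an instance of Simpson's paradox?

Full-time: Campus A 5/6 = 83.3%, the satellite campus 8/13 = 61.5% → Campus A
Part-time: Campus A 36/124 = 29.0%, the satellite campus 22/122 = 18.0% → Campus A
Overall: Campus A 41/130 = 31.5%, the satellite campus 30/135 = 22.2% → Campus A
Campus A wins overall and in every enrollment group — no reversal.

No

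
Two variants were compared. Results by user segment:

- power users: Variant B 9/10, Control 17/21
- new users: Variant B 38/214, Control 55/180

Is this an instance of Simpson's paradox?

No

Power users: Variant B 9/10 = 90.0%, Control 17/21 = 81.0% → Variant B
New users: Variant B 38/214 = 17.8%, Control 55/180 = 30.6% → Control
Overall: Variant B 47/224 = 21.0%, Control 72/201 = 35.8% → Control
Neither sweeps: Variant B wins 1 of 2 groups, Control wins 1. Control wins overall but not every group — no Simpson reversal.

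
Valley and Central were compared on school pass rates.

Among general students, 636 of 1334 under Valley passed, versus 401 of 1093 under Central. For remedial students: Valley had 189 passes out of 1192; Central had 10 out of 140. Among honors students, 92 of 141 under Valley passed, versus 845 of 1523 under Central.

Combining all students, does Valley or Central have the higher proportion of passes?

General: Valley 636/1334 = 47.7%, Central 401/1093 = 36.7% → Valley
Remedial: Valley 189/1192 = 15.9%, Central 10/140 = 7.1% → Valley
Honors: Valley 92/141 = 65.2%, Central 845/1523 = 55.5% → Valley
Overall: Valley 917/2667 = 34.4%, Central 1256/2756 = 45.6% → Central
(Valley wins every student group but Central wins overall — Valley's students skew toward the low-rate remedial group.)

Central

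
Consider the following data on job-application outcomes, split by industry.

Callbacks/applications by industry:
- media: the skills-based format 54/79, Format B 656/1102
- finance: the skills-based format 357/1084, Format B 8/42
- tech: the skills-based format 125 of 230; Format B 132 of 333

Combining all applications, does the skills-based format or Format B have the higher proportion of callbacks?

Media: the skills-based format 54/79 = 68.4%, Format B 656/1102 = 59.5% → the skills-based format
Finance: the skills-based format 357/1084 = 32.9%, Format B 8/42 = 19.0% → the skills-based format
Tech: the skills-based format 125/230 = 54.3%, Format B 132/333 = 39.6% → the skills-based format
Overall: the skills-based format 536/1393 = 38.5%, Format B 796/1477 = 53.9% → Format B
(The skills-based format wins every industry group but Format B wins overall — the skills-based format's applications skew toward the low-rate finance group.)

Format B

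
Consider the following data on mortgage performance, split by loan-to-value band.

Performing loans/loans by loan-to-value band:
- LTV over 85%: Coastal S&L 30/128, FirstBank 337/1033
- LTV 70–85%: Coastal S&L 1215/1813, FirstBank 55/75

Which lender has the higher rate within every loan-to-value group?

LTV over 85%: Coastal S&L 30/128 = 23.4%, FirstBank 337/1033 = 32.6% → FirstBank
LTV 70–85%: Coastal S&L 1215/1813 = 67.0%, FirstBank 55/75 = 73.3% → FirstBank
FirstBank has the higher rate in both groups.

FirstBank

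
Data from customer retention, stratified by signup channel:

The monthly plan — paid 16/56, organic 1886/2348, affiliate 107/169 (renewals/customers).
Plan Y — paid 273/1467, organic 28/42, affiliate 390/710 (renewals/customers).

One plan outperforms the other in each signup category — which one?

Paid: the monthly plan 16/56 = 28.6%, Plan Y 273/1467 = 18.6% → the monthly plan
Organic: the monthly plan 1886/2348 = 80.3%, Plan Y 28/42 = 66.7% → the monthly plan
Affiliate: the monthly plan 107/169 = 63.3%, Plan Y 390/710 = 54.9% → the monthly plan
The monthly plan has the higher rate in all 3 groups.

the monthly plan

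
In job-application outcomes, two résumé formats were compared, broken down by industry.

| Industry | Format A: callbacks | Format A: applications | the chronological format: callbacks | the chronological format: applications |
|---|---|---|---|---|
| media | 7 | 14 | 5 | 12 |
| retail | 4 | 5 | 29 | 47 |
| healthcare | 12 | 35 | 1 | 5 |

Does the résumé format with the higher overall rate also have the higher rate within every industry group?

No

Media: Format A 7/14 = 50.0%, the chronological format 5/12 = 41.7% → Format A
Retail: Format A 4/5 = 80.0%, the chronological format 29/47 = 61.7% → Format A
Healthcare: Format A 12/35 = 34.3%, the chronological format 1/5 = 20.0% → Format A
Overall: Format A 23/54 = 42.6%, the chronological format 35/64 = 54.7% → the chronological format
Format A wins each industry group but the chronological format wins overall — the comparison reverses. Format A's applications skew toward healthcare, which has a lower base rate.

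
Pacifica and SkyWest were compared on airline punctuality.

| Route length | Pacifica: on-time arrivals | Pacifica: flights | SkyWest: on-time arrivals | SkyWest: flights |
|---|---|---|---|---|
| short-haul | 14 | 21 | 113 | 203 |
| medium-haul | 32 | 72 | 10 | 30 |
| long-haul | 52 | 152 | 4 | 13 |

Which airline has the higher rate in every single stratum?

Short-haul: Pacifica 14/21 = 66.7%, SkyWest 113/203 = 55.7% → Pacifica
Medium-haul: Pacifica 32/72 = 44.4%, SkyWest 10/30 = 33.3% → Pacifica
Long-haul: Pacifica 52/152 = 34.2%, SkyWest 4/13 = 30.8% → Pacifica
Pacifica has the higher rate in all 3 groups.

Pacifica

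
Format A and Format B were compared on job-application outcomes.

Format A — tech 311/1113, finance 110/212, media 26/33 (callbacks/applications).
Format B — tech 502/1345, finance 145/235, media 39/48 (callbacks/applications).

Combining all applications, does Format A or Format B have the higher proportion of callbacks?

Format B

Tech: Format A 311/1113 = 27.9%, Format B 502/1345 = 37.3% → Format B
Finance: Format A 110/212 = 51.9%, Format B 145/235 = 61.7% → Format B
Media: Format A 26/33 = 78.8%, Format B 39/48 = 81.2% → Format B
Overall: Format A 447/1358 = 32.9%, Format B 686/1628 = 42.1% → Format B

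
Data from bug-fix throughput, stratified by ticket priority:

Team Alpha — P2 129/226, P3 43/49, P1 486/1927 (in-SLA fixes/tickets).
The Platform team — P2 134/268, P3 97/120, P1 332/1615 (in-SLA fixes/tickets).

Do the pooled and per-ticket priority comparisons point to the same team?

P2: Team Alpha 129/226 = 57.1%, the Platform team 134/268 = 50.0% → Team Alpha
P3: Team Alpha 43/49 = 87.8%, the Platform team 97/120 = 80.8% → Team Alpha
P1: Team Alpha 486/1927 = 25.2%, the Platform team 332/1615 = 20.6% → Team Alpha
Overall: Team Alpha 658/2202 = 29.9%, the Platform team 563/2003 = 28.1% → Team Alpha
Team Alpha wins overall and in every ticket group — no reversal.

Yes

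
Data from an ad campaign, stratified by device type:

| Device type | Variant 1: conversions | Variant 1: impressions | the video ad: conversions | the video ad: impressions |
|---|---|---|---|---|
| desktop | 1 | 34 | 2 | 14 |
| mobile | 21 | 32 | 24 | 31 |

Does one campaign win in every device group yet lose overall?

Desktop: Variant 1 1/34 = 2.9%, the video ad 2/14 = 14.3% → the video ad
Mobile: Variant 1 21/32 = 65.6%, the video ad 24/31 = 77.4% → the video ad
Overall: Variant 1 22/66 = 33.3%, the video ad 26/45 = 57.8% → the video ad
The video ad wins overall and in every device group — no reversal.

No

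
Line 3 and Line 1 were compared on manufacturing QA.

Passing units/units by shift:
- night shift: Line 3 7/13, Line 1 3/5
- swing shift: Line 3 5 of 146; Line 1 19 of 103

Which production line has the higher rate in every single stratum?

Night shift: Line 3 7/13 = 53.8%, Line 1 3/5 = 60.0% → Line 1
Swing shift: Line 3 5/146 = 3.4%, Line 1 19/103 = 18.4% → Line 1
Line 1 has the higher rate in both groups.

Line 1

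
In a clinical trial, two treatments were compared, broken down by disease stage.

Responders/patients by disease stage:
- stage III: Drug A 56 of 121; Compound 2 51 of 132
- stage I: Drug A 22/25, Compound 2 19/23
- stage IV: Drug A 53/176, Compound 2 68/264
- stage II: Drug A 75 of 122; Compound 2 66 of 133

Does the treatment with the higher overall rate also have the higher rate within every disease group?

Stage III: Drug A 56/121 = 46.3%, Compound 2 51/132 = 38.6% → Drug A
Stage I: Drug A 22/25 = 88.0%, Compound 2 19/23 = 82.6% → Drug A
Stage IV: Drug A 53/176 = 30.1%, Compound 2 68/264 = 25.8% → Drug A
Stage II: Drug A 75/122 = 61.5%, Compound 2 66/133 = 49.6% → Drug A
Overall: Drug A 206/444 = 46.4%, Compound 2 204/552 = 37.0% → Drug A
Drug A wins overall and in every disease group — no reversal.

Yes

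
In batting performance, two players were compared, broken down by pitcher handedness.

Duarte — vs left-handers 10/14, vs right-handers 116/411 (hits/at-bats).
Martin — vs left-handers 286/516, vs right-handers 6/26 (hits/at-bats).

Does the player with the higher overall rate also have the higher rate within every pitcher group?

No

Vs left-handers: Duarte 10/14 = 71.4%, Martin 286/516 = 55.4% → Duarte
Vs right-handers: Duarte 116/411 = 28.2%, Martin 6/26 = 23.1% → Duarte
Overall: Duarte 126/425 = 29.6%, Martin 292/542 = 53.9% → Martin
Duarte wins each pitcher group but Martin wins overall — the comparison reverses. Duarte's at-bats skew toward vs right-handers, which has a lower base rate.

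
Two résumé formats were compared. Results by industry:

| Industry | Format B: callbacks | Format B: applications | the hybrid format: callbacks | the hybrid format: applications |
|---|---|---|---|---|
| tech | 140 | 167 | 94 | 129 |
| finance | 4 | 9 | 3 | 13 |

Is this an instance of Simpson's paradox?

Tech: Format B 140/167 = 83.8%, the hybrid format 94/129 = 72.9% → Format B
Finance: Format B 4/9 = 44.4%, the hybrid format 3/13 = 23.1% → Format B
Overall: Format B 144/176 = 81.8%, the hybrid format 97/142 = 68.3% → Format B
Format B wins overall and in every industry group — no reversal.

No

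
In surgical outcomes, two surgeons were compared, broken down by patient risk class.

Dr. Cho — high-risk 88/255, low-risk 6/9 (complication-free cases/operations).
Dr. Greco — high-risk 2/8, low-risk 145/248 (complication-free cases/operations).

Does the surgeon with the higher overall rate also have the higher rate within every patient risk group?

High-risk: Dr. Cho 88/255 = 34.5%, Dr. Greco 2/8 = 25.0% → Dr. Cho
Low-risk: Dr. Cho 6/9 = 66.7%, Dr. Greco 145/248 = 58.5% → Dr. Cho
Overall: Dr. Cho 94/264 = 35.6%, Dr. Greco 147/256 = 57.4% → Dr. Greco
Dr. Cho wins each patient risk group but Dr. Greco wins overall — the comparison reverses. Dr. Cho's operations skew toward high-risk, which has a lower base rate.

No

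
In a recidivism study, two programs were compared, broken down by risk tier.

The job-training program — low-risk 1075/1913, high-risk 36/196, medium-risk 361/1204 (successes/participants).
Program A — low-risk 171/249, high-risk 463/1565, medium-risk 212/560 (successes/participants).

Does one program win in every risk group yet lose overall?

Low-risk: the job-training program 1075/1913 = 56.2%, Program A 171/249 = 68.7% → Program A
High-risk: the job-training program 36/196 = 18.4%, Program A 463/1565 = 29.6% → Program A
Medium-risk: the job-training program 361/1204 = 30.0%, Program A 212/560 = 37.9% → Program A
Overall: the job-training program 1472/3313 = 44.4%, Program A 846/2374 = 35.6% → the job-training program
Program A wins each risk group but the job-training program wins overall — the comparison reverses. Program A's participants skew toward high-risk, which has a lower base rate.

Yes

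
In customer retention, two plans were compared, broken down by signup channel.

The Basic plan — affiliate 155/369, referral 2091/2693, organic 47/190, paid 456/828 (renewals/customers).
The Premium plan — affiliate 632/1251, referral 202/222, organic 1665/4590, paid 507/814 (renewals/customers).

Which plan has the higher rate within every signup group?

the Premium plan

Affiliate: the Basic plan 155/369 = 42.0%, the Premium plan 632/1251 = 50.5% → the Premium plan
Referral: the Basic plan 2091/2693 = 77.6%, the Premium plan 202/222 = 91.0% → the Premium plan
Organic: the Basic plan 47/190 = 24.7%, the Premium plan 1665/4590 = 36.3% → the Premium plan
Paid: the Basic plan 456/828 = 55.1%, the Premium plan 507/814 = 62.3% → the Premium plan
The Premium plan has the higher rate in all 4 groups.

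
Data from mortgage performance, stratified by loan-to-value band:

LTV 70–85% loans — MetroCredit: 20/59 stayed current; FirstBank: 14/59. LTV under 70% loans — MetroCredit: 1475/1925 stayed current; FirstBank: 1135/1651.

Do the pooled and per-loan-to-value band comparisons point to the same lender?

Yes

LTV 70–85%: MetroCredit 20/59 = 33.9%, FirstBank 14/59 = 23.7% → MetroCredit
LTV under 70%: MetroCredit 1475/1925 = 76.6%, FirstBank 1135/1651 = 68.7% → MetroCredit
Overall: MetroCredit 1495/1984 = 75.4%, FirstBank 1149/1710 = 67.2% → MetroCredit
MetroCredit wins overall and in every loan-to-value group — no reversal.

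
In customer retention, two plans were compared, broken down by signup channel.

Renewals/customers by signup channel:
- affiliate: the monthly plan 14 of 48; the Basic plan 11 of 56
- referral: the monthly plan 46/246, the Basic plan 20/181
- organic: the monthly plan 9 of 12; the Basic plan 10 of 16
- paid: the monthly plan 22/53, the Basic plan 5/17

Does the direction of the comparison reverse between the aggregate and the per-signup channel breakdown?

Affiliate: the monthly plan 14/48 = 29.2%, the Basic plan 11/56 = 19.6% → the monthly plan
Referral: the monthly plan 46/246 = 18.7%, the Basic plan 20/181 = 11.0% → the monthly plan
Organic: the monthly plan 9/12 = 75.0%, the Basic plan 10/16 = 62.5% → the monthly plan
Paid: the monthly plan 22/53 = 41.5%, the Basic plan 5/17 = 29.4% → the monthly plan
Overall: the monthly plan 91/359 = 25.3%, the Basic plan 46/270 = 17.0% → the monthly plan
The monthly plan wins overall and in every signup group — no reversal.

No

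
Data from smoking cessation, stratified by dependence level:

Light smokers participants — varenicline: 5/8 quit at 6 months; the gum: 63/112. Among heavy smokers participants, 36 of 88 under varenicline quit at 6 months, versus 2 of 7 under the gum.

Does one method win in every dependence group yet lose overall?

Light smokers: varenicline 5/8 = 62.5%, the gum 63/112 = 56.2% → varenicline
Heavy smokers: varenicline 36/88 = 40.9%, the gum 2/7 = 28.6% → varenicline
Overall: varenicline 41/96 = 42.7%, the gum 65/119 = 54.6% → the gum
Varenicline wins each dependence group but the gum wins overall — the comparison reverses. Varenicline's participants skew toward heavy smokers, which has a lower base rate.

Yes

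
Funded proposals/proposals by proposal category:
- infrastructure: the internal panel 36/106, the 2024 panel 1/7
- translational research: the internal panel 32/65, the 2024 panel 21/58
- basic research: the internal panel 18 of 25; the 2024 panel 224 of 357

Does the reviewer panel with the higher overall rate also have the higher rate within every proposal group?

No

Infrastructure: the internal panel 36/106 = 34.0%, the 2024 panel 1/7 = 14.3% → the internal panel
Translational research: the internal panel 32/65 = 49.2%, the 2024 panel 21/58 = 36.2% → the internal panel
Basic research: the internal panel 18/25 = 72.0%, the 2024 panel 224/357 = 62.7% → the internal panel
Overall: the internal panel 86/196 = 43.9%, the 2024 panel 246/422 = 58.3% → the 2024 panel
The internal panel wins each proposal group but the 2024 panel wins overall — the comparison reverses. The internal panel's proposals skew toward infrastructure, which has a lower base rate.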